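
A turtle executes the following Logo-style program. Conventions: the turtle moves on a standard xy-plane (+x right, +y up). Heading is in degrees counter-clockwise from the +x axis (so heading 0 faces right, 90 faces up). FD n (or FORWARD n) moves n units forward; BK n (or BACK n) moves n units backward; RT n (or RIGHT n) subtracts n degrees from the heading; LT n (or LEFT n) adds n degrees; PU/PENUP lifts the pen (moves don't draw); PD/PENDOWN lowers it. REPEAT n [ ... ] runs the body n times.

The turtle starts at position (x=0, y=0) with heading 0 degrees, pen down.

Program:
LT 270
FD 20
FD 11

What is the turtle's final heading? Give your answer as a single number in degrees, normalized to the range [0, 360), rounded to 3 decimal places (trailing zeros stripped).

Executing turtle program step by step:
Start: pos=(0,0), heading=0, pen down
LT 270: heading 0 -> 270
FD 20: (0,0) -> (0,-20) [heading=270, draw]
FD 11: (0,-20) -> (0,-31) [heading=270, draw]
Final: pos=(0,-31), heading=270, 2 segment(s) drawn

Answer: 270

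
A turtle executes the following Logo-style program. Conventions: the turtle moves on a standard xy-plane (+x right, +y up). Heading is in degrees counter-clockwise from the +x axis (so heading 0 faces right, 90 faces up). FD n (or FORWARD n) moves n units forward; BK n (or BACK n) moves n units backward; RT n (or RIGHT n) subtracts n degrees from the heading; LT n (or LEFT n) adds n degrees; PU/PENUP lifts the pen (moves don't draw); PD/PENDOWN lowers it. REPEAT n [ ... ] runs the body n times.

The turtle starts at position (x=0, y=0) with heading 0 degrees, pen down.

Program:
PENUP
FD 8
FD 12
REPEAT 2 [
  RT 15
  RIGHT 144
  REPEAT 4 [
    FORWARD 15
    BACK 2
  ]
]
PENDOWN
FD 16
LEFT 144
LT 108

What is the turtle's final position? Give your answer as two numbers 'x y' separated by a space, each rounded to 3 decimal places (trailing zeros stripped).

Executing turtle program step by step:
Start: pos=(0,0), heading=0, pen down
PU: pen up
FD 8: (0,0) -> (8,0) [heading=0, move]
FD 12: (8,0) -> (20,0) [heading=0, move]
REPEAT 2 [
  -- iteration 1/2 --
  RT 15: heading 0 -> 345
  RT 144: heading 345 -> 201
  REPEAT 4 [
    -- iteration 1/4 --
    FD 15: (20,0) -> (5.996,-5.376) [heading=201, move]
    BK 2: (5.996,-5.376) -> (7.863,-4.659) [heading=201, move]
    -- iteration 2/4 --
    FD 15: (7.863,-4.659) -> (-6.14,-10.034) [heading=201, move]
    BK 2: (-6.14,-10.034) -> (-4.273,-9.318) [heading=201, move]
    -- iteration 3/4 --
    FD 15: (-4.273,-9.318) -> (-18.277,-14.693) [heading=201, move]
    BK 2: (-18.277,-14.693) -> (-16.41,-13.976) [heading=201, move]
    -- iteration 4/4 --
    FD 15: (-16.41,-13.976) -> (-30.413,-19.352) [heading=201, move]
    BK 2: (-30.413,-19.352) -> (-28.546,-18.635) [heading=201, move]
  ]
  -- iteration 2/2 --
  RT 15: heading 201 -> 186
  RT 144: heading 186 -> 42
  REPEAT 4 [
    -- iteration 1/4 --
    FD 15: (-28.546,-18.635) -> (-17.399,-8.598) [heading=42, move]
    BK 2: (-17.399,-8.598) -> (-18.885,-9.936) [heading=42, move]
    -- iteration 2/4 --
    FD 15: (-18.885,-9.936) -> (-7.738,0.101) [heading=42, move]
    BK 2: (-7.738,0.101) -> (-9.224,-1.238) [heading=42, move]
    -- iteration 3/4 --
    FD 15: (-9.224,-1.238) -> (1.923,8.799) [heading=42, move]
    BK 2: (1.923,8.799) -> (0.436,7.461) [heading=42, move]
    -- iteration 4/4 --
    FD 15: (0.436,7.461) -> (11.584,17.498) [heading=42, move]
    BK 2: (11.584,17.498) -> (10.097,16.16) [heading=42, move]
  ]
]
PD: pen down
FD 16: (10.097,16.16) -> (21.988,26.866) [heading=42, draw]
LT 144: heading 42 -> 186
LT 108: heading 186 -> 294
Final: pos=(21.988,26.866), heading=294, 1 segment(s) drawn

Answer: 21.988 26.866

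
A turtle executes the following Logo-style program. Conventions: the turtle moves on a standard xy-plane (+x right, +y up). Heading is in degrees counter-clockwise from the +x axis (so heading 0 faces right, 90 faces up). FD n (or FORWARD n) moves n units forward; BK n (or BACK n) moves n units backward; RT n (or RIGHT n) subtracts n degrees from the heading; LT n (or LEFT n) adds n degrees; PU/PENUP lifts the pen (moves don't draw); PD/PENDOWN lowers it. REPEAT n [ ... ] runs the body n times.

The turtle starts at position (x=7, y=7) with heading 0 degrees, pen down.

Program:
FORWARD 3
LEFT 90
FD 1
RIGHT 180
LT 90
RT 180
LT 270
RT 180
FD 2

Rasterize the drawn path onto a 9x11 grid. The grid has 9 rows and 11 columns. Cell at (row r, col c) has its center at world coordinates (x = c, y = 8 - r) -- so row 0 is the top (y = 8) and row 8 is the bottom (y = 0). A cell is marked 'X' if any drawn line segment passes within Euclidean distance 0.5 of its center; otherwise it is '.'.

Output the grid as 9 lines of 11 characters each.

Answer: ..........X
.......XXXX
..........X
...........
...........
...........
...........
...........
...........

Derivation:
Segment 0: (7,7) -> (10,7)
Segment 1: (10,7) -> (10,8)
Segment 2: (10,8) -> (10,6)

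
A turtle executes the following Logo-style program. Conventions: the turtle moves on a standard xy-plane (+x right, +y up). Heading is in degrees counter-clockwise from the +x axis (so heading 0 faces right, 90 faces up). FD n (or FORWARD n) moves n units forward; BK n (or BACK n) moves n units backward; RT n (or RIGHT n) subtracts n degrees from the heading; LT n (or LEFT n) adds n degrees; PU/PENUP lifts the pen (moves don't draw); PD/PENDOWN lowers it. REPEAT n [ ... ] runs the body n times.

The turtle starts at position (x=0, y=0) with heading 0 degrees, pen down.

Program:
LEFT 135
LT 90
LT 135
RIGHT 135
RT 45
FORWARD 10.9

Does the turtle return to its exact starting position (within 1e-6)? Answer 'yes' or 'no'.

Executing turtle program step by step:
Start: pos=(0,0), heading=0, pen down
LT 135: heading 0 -> 135
LT 90: heading 135 -> 225
LT 135: heading 225 -> 0
RT 135: heading 0 -> 225
RT 45: heading 225 -> 180
FD 10.9: (0,0) -> (-10.9,0) [heading=180, draw]
Final: pos=(-10.9,0), heading=180, 1 segment(s) drawn

Start position: (0, 0)
Final position: (-10.9, 0)
Distance = 10.9; >= 1e-6 -> NOT closed

Answer: no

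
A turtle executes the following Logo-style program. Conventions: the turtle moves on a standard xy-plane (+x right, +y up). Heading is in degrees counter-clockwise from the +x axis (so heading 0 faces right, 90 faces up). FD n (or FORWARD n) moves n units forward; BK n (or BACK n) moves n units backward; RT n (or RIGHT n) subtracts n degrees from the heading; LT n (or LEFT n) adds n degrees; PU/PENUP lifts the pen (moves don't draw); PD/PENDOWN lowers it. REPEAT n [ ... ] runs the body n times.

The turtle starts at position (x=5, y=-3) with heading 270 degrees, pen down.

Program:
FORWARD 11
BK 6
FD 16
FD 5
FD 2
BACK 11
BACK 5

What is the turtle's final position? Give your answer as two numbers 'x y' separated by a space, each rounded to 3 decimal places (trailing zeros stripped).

Executing turtle program step by step:
Start: pos=(5,-3), heading=270, pen down
FD 11: (5,-3) -> (5,-14) [heading=270, draw]
BK 6: (5,-14) -> (5,-8) [heading=270, draw]
FD 16: (5,-8) -> (5,-24) [heading=270, draw]
FD 5: (5,-24) -> (5,-29) [heading=270, draw]
FD 2: (5,-29) -> (5,-31) [heading=270, draw]
BK 11: (5,-31) -> (5,-20) [heading=270, draw]
BK 5: (5,-20) -> (5,-15) [heading=270, draw]
Final: pos=(5,-15), heading=270, 7 segment(s) drawn

Answer: 5 -15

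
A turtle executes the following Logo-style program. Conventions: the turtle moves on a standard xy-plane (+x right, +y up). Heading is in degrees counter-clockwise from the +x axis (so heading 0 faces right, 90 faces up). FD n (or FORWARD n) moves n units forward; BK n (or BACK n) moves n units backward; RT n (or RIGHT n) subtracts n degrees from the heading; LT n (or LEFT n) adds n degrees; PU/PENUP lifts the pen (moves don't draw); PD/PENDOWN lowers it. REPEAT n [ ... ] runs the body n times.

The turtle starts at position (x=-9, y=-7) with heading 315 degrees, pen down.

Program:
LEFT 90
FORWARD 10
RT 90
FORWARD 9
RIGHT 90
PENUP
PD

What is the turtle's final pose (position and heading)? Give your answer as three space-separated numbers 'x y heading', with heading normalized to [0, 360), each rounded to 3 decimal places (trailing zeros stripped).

Answer: 4.435 -6.293 225

Derivation:
Executing turtle program step by step:
Start: pos=(-9,-7), heading=315, pen down
LT 90: heading 315 -> 45
FD 10: (-9,-7) -> (-1.929,0.071) [heading=45, draw]
RT 90: heading 45 -> 315
FD 9: (-1.929,0.071) -> (4.435,-6.293) [heading=315, draw]
RT 90: heading 315 -> 225
PU: pen up
PD: pen down
Final: pos=(4.435,-6.293), heading=225, 2 segment(s) drawn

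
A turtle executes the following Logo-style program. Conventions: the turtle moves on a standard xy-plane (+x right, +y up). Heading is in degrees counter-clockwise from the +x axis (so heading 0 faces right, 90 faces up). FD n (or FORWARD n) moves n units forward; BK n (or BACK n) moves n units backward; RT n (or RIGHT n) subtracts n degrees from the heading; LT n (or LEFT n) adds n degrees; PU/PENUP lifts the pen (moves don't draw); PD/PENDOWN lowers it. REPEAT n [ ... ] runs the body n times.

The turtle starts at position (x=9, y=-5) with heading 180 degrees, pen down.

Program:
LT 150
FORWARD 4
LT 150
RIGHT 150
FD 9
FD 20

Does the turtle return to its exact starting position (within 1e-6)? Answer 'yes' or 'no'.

Executing turtle program step by step:
Start: pos=(9,-5), heading=180, pen down
LT 150: heading 180 -> 330
FD 4: (9,-5) -> (12.464,-7) [heading=330, draw]
LT 150: heading 330 -> 120
RT 150: heading 120 -> 330
FD 9: (12.464,-7) -> (20.258,-11.5) [heading=330, draw]
FD 20: (20.258,-11.5) -> (37.579,-21.5) [heading=330, draw]
Final: pos=(37.579,-21.5), heading=330, 3 segment(s) drawn

Start position: (9, -5)
Final position: (37.579, -21.5)
Distance = 33; >= 1e-6 -> NOT closed

Answer: no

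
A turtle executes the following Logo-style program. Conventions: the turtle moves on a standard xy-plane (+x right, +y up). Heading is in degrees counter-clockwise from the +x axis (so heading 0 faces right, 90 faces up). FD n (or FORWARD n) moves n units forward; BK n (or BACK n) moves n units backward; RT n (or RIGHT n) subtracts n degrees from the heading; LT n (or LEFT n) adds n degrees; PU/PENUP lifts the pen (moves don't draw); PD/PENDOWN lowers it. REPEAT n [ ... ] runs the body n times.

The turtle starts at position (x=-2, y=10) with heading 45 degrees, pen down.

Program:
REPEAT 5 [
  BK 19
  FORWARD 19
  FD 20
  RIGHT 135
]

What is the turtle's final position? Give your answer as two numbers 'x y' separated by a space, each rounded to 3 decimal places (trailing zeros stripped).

Answer: 3.858 4.142

Derivation:
Executing turtle program step by step:
Start: pos=(-2,10), heading=45, pen down
REPEAT 5 [
  -- iteration 1/5 --
  BK 19: (-2,10) -> (-15.435,-3.435) [heading=45, draw]
  FD 19: (-15.435,-3.435) -> (-2,10) [heading=45, draw]
  FD 20: (-2,10) -> (12.142,24.142) [heading=45, draw]
  RT 135: heading 45 -> 270
  -- iteration 2/5 --
  BK 19: (12.142,24.142) -> (12.142,43.142) [heading=270, draw]
  FD 19: (12.142,43.142) -> (12.142,24.142) [heading=270, draw]
  FD 20: (12.142,24.142) -> (12.142,4.142) [heading=270, draw]
  RT 135: heading 270 -> 135
  -- iteration 3/5 --
  BK 19: (12.142,4.142) -> (25.577,-9.293) [heading=135, draw]
  FD 19: (25.577,-9.293) -> (12.142,4.142) [heading=135, draw]
  FD 20: (12.142,4.142) -> (-2,18.284) [heading=135, draw]
  RT 135: heading 135 -> 0
  -- iteration 4/5 --
  BK 19: (-2,18.284) -> (-21,18.284) [heading=0, draw]
  FD 19: (-21,18.284) -> (-2,18.284) [heading=0, draw]
  FD 20: (-2,18.284) -> (18,18.284) [heading=0, draw]
  RT 135: heading 0 -> 225
  -- iteration 5/5 --
  BK 19: (18,18.284) -> (31.435,31.719) [heading=225, draw]
  FD 19: (31.435,31.719) -> (18,18.284) [heading=225, draw]
  FD 20: (18,18.284) -> (3.858,4.142) [heading=225, draw]
  RT 135: heading 225 -> 90
]
Final: pos=(3.858,4.142), heading=90, 15 segment(s) drawn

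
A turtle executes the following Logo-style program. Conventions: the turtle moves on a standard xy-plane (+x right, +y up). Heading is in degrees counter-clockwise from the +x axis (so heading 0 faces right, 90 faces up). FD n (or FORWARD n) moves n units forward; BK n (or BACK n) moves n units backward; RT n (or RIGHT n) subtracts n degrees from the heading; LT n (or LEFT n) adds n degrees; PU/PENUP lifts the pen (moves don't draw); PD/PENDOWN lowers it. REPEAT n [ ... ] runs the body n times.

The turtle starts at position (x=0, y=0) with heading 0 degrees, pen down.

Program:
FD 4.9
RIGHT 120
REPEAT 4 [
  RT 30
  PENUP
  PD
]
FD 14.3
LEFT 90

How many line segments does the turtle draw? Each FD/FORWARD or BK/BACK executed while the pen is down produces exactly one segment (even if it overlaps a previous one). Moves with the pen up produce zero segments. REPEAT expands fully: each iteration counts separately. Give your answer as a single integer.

Executing turtle program step by step:
Start: pos=(0,0), heading=0, pen down
FD 4.9: (0,0) -> (4.9,0) [heading=0, draw]
RT 120: heading 0 -> 240
REPEAT 4 [
  -- iteration 1/4 --
  RT 30: heading 240 -> 210
  PU: pen up
  PD: pen down
  -- iteration 2/4 --
  RT 30: heading 210 -> 180
  PU: pen up
  PD: pen down
  -- iteration 3/4 --
  RT 30: heading 180 -> 150
  PU: pen up
  PD: pen down
  -- iteration 4/4 --
  RT 30: heading 150 -> 120
  PU: pen up
  PD: pen down
]
FD 14.3: (4.9,0) -> (-2.25,12.384) [heading=120, draw]
LT 90: heading 120 -> 210
Final: pos=(-2.25,12.384), heading=210, 2 segment(s) drawn
Segments drawn: 2

Answer: 2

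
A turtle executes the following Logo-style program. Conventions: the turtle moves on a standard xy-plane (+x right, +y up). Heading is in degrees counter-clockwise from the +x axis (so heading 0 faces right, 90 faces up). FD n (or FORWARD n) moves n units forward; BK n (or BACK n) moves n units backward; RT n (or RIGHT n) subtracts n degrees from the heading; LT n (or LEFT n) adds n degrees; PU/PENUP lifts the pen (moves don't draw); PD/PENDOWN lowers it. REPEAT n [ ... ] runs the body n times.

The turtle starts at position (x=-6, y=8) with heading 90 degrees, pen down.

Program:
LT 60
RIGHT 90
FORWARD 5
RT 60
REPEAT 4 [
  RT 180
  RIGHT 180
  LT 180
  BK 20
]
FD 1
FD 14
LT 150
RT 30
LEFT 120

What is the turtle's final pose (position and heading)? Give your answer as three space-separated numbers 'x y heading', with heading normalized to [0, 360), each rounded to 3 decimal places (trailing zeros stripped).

Answer: 11.5 12.33 240

Derivation:
Executing turtle program step by step:
Start: pos=(-6,8), heading=90, pen down
LT 60: heading 90 -> 150
RT 90: heading 150 -> 60
FD 5: (-6,8) -> (-3.5,12.33) [heading=60, draw]
RT 60: heading 60 -> 0
REPEAT 4 [
  -- iteration 1/4 --
  RT 180: heading 0 -> 180
  RT 180: heading 180 -> 0
  LT 180: heading 0 -> 180
  BK 20: (-3.5,12.33) -> (16.5,12.33) [heading=180, draw]
  -- iteration 2/4 --
  RT 180: heading 180 -> 0
  RT 180: heading 0 -> 180
  LT 180: heading 180 -> 0
  BK 20: (16.5,12.33) -> (-3.5,12.33) [heading=0, draw]
  -- iteration 3/4 --
  RT 180: heading 0 -> 180
  RT 180: heading 180 -> 0
  LT 180: heading 0 -> 180
  BK 20: (-3.5,12.33) -> (16.5,12.33) [heading=180, draw]
  -- iteration 4/4 --
  RT 180: heading 180 -> 0
  RT 180: heading 0 -> 180
  LT 180: heading 180 -> 0
  BK 20: (16.5,12.33) -> (-3.5,12.33) [heading=0, draw]
]
FD 1: (-3.5,12.33) -> (-2.5,12.33) [heading=0, draw]
FD 14: (-2.5,12.33) -> (11.5,12.33) [heading=0, draw]
LT 150: heading 0 -> 150
RT 30: heading 150 -> 120
LT 120: heading 120 -> 240
Final: pos=(11.5,12.33), heading=240, 7 segment(s) drawn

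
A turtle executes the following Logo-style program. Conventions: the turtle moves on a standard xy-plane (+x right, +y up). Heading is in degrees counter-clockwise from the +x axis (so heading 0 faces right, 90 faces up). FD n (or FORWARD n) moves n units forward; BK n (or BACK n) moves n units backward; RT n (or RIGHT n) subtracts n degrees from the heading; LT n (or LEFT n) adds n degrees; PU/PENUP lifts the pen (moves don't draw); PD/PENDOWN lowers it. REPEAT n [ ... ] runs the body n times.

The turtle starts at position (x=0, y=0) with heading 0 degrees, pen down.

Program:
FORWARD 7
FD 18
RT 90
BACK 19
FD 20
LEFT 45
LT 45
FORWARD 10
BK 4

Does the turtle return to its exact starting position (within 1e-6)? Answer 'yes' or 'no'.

Executing turtle program step by step:
Start: pos=(0,0), heading=0, pen down
FD 7: (0,0) -> (7,0) [heading=0, draw]
FD 18: (7,0) -> (25,0) [heading=0, draw]
RT 90: heading 0 -> 270
BK 19: (25,0) -> (25,19) [heading=270, draw]
FD 20: (25,19) -> (25,-1) [heading=270, draw]
LT 45: heading 270 -> 315
LT 45: heading 315 -> 0
FD 10: (25,-1) -> (35,-1) [heading=0, draw]
BK 4: (35,-1) -> (31,-1) [heading=0, draw]
Final: pos=(31,-1), heading=0, 6 segment(s) drawn

Start position: (0, 0)
Final position: (31, -1)
Distance = 31.016; >= 1e-6 -> NOT closed

Answer: no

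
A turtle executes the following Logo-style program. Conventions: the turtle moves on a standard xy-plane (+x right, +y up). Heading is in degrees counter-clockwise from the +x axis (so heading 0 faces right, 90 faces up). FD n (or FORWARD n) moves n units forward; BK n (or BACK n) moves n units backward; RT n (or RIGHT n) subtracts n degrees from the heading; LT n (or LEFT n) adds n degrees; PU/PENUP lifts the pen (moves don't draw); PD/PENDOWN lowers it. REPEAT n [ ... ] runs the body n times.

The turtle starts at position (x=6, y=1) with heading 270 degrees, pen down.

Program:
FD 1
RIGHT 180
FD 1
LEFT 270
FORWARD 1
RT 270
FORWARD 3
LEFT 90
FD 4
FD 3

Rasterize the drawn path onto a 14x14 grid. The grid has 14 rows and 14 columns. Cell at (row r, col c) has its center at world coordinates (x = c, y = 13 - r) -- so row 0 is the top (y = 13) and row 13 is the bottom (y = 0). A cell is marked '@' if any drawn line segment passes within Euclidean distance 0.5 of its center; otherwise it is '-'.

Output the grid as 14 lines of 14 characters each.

Answer: --------------
--------------
--------------
--------------
--------------
--------------
--------------
--------------
--------------
@@@@@@@@------
-------@------
-------@------
------@@------
------@-------

Derivation:
Segment 0: (6,1) -> (6,0)
Segment 1: (6,0) -> (6,1)
Segment 2: (6,1) -> (7,1)
Segment 3: (7,1) -> (7,4)
Segment 4: (7,4) -> (3,4)
Segment 5: (3,4) -> (0,4)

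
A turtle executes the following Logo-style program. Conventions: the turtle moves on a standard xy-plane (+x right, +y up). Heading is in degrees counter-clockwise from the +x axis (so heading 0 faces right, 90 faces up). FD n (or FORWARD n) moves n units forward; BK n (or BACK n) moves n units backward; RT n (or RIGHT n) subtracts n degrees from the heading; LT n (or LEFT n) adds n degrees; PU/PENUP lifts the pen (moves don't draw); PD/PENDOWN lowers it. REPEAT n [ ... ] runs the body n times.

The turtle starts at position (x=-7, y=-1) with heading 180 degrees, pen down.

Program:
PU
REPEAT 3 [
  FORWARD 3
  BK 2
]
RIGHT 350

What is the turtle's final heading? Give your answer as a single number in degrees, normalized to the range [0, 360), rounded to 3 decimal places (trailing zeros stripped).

Executing turtle program step by step:
Start: pos=(-7,-1), heading=180, pen down
PU: pen up
REPEAT 3 [
  -- iteration 1/3 --
  FD 3: (-7,-1) -> (-10,-1) [heading=180, move]
  BK 2: (-10,-1) -> (-8,-1) [heading=180, move]
  -- iteration 2/3 --
  FD 3: (-8,-1) -> (-11,-1) [heading=180, move]
  BK 2: (-11,-1) -> (-9,-1) [heading=180, move]
  -- iteration 3/3 --
  FD 3: (-9,-1) -> (-12,-1) [heading=180, move]
  BK 2: (-12,-1) -> (-10,-1) [heading=180, move]
]
RT 350: heading 180 -> 190
Final: pos=(-10,-1), heading=190, 0 segment(s) drawn

Answer: 190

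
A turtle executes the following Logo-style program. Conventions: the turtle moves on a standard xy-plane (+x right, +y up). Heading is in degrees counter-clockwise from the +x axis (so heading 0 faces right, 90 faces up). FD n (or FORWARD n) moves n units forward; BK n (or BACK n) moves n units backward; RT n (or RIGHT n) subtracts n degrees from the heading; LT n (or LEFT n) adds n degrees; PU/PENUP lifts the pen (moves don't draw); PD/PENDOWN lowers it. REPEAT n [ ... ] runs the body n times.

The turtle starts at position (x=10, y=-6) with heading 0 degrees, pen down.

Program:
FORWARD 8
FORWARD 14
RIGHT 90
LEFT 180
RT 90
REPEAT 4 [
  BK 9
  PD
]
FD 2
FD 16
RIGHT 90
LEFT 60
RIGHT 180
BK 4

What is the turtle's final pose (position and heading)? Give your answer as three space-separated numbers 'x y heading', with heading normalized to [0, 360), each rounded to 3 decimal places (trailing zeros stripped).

Answer: 17.464 -8 150

Derivation:
Executing turtle program step by step:
Start: pos=(10,-6), heading=0, pen down
FD 8: (10,-6) -> (18,-6) [heading=0, draw]
FD 14: (18,-6) -> (32,-6) [heading=0, draw]
RT 90: heading 0 -> 270
LT 180: heading 270 -> 90
RT 90: heading 90 -> 0
REPEAT 4 [
  -- iteration 1/4 --
  BK 9: (32,-6) -> (23,-6) [heading=0, draw]
  PD: pen down
  -- iteration 2/4 --
  BK 9: (23,-6) -> (14,-6) [heading=0, draw]
  PD: pen down
  -- iteration 3/4 --
  BK 9: (14,-6) -> (5,-6) [heading=0, draw]
  PD: pen down
  -- iteration 4/4 --
  BK 9: (5,-6) -> (-4,-6) [heading=0, draw]
  PD: pen down
]
FD 2: (-4,-6) -> (-2,-6) [heading=0, draw]
FD 16: (-2,-6) -> (14,-6) [heading=0, draw]
RT 90: heading 0 -> 270
LT 60: heading 270 -> 330
RT 180: heading 330 -> 150
BK 4: (14,-6) -> (17.464,-8) [heading=150, draw]
Final: pos=(17.464,-8), heading=150, 9 segment(s) drawn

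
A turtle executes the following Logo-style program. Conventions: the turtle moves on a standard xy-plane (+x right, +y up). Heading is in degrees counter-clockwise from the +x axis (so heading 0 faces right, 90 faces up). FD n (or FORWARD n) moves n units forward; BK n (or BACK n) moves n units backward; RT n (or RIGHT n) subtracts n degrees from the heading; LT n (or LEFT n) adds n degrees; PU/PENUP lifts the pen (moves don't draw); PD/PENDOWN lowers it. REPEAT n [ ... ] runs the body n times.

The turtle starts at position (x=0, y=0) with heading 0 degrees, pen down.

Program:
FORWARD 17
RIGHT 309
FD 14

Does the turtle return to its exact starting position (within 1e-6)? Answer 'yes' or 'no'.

Answer: no

Derivation:
Executing turtle program step by step:
Start: pos=(0,0), heading=0, pen down
FD 17: (0,0) -> (17,0) [heading=0, draw]
RT 309: heading 0 -> 51
FD 14: (17,0) -> (25.81,10.88) [heading=51, draw]
Final: pos=(25.81,10.88), heading=51, 2 segment(s) drawn

Start position: (0, 0)
Final position: (25.81, 10.88)
Distance = 28.01; >= 1e-6 -> NOT closed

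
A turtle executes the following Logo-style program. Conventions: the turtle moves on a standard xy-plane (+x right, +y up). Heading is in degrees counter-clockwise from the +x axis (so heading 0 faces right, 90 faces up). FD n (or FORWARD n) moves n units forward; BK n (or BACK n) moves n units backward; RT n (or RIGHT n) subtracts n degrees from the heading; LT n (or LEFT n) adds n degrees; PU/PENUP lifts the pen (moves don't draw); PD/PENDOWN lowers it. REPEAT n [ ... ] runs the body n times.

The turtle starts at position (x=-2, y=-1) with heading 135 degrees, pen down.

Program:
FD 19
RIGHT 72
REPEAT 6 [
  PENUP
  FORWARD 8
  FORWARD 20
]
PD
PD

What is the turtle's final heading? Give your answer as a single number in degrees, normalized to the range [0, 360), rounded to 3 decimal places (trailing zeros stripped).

Answer: 63

Derivation:
Executing turtle program step by step:
Start: pos=(-2,-1), heading=135, pen down
FD 19: (-2,-1) -> (-15.435,12.435) [heading=135, draw]
RT 72: heading 135 -> 63
REPEAT 6 [
  -- iteration 1/6 --
  PU: pen up
  FD 8: (-15.435,12.435) -> (-11.803,19.563) [heading=63, move]
  FD 20: (-11.803,19.563) -> (-2.723,37.383) [heading=63, move]
  -- iteration 2/6 --
  PU: pen up
  FD 8: (-2.723,37.383) -> (0.909,44.511) [heading=63, move]
  FD 20: (0.909,44.511) -> (9.988,62.331) [heading=63, move]
  -- iteration 3/6 --
  PU: pen up
  FD 8: (9.988,62.331) -> (13.62,69.459) [heading=63, move]
  FD 20: (13.62,69.459) -> (22.7,87.28) [heading=63, move]
  -- iteration 4/6 --
  PU: pen up
  FD 8: (22.7,87.28) -> (26.332,94.408) [heading=63, move]
  FD 20: (26.332,94.408) -> (35.412,112.228) [heading=63, move]
  -- iteration 5/6 --
  PU: pen up
  FD 8: (35.412,112.228) -> (39.044,119.356) [heading=63, move]
  FD 20: (39.044,119.356) -> (48.124,137.176) [heading=63, move]
  -- iteration 6/6 --
  PU: pen up
  FD 8: (48.124,137.176) -> (51.756,144.304) [heading=63, move]
  FD 20: (51.756,144.304) -> (60.835,162.124) [heading=63, move]
]
PD: pen down
PD: pen down
Final: pos=(60.835,162.124), heading=63, 1 segment(s) drawn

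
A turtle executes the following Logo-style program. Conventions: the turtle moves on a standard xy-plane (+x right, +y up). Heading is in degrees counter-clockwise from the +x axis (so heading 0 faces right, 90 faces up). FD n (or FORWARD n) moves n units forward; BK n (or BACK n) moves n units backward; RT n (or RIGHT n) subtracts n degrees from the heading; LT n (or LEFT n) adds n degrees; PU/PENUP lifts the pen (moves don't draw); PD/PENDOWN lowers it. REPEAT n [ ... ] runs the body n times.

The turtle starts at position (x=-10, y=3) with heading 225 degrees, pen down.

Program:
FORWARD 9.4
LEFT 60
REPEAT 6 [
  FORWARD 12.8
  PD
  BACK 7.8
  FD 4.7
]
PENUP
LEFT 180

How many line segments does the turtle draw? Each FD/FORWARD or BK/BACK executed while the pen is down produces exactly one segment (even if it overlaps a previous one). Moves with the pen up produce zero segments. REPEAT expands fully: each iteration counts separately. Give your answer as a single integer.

Executing turtle program step by step:
Start: pos=(-10,3), heading=225, pen down
FD 9.4: (-10,3) -> (-16.647,-3.647) [heading=225, draw]
LT 60: heading 225 -> 285
REPEAT 6 [
  -- iteration 1/6 --
  FD 12.8: (-16.647,-3.647) -> (-13.334,-16.011) [heading=285, draw]
  PD: pen down
  BK 7.8: (-13.334,-16.011) -> (-15.353,-8.476) [heading=285, draw]
  FD 4.7: (-15.353,-8.476) -> (-14.136,-13.016) [heading=285, draw]
  -- iteration 2/6 --
  FD 12.8: (-14.136,-13.016) -> (-10.823,-25.38) [heading=285, draw]
  PD: pen down
  BK 7.8: (-10.823,-25.38) -> (-12.842,-17.846) [heading=285, draw]
  FD 4.7: (-12.842,-17.846) -> (-11.626,-22.386) [heading=285, draw]
  -- iteration 3/6 --
  FD 12.8: (-11.626,-22.386) -> (-8.313,-34.75) [heading=285, draw]
  PD: pen down
  BK 7.8: (-8.313,-34.75) -> (-10.332,-27.215) [heading=285, draw]
  FD 4.7: (-10.332,-27.215) -> (-9.115,-31.755) [heading=285, draw]
  -- iteration 4/6 --
  FD 12.8: (-9.115,-31.755) -> (-5.802,-44.119) [heading=285, draw]
  PD: pen down
  BK 7.8: (-5.802,-44.119) -> (-7.821,-36.585) [heading=285, draw]
  FD 4.7: (-7.821,-36.585) -> (-6.605,-41.125) [heading=285, draw]
  -- iteration 5/6 --
  FD 12.8: (-6.605,-41.125) -> (-3.292,-53.489) [heading=285, draw]
  PD: pen down
  BK 7.8: (-3.292,-53.489) -> (-5.311,-45.954) [heading=285, draw]
  FD 4.7: (-5.311,-45.954) -> (-4.094,-50.494) [heading=285, draw]
  -- iteration 6/6 --
  FD 12.8: (-4.094,-50.494) -> (-0.781,-62.858) [heading=285, draw]
  PD: pen down
  BK 7.8: (-0.781,-62.858) -> (-2.8,-55.324) [heading=285, draw]
  FD 4.7: (-2.8,-55.324) -> (-1.584,-59.864) [heading=285, draw]
]
PU: pen up
LT 180: heading 285 -> 105
Final: pos=(-1.584,-59.864), heading=105, 19 segment(s) drawn
Segments drawn: 19

Answer: 19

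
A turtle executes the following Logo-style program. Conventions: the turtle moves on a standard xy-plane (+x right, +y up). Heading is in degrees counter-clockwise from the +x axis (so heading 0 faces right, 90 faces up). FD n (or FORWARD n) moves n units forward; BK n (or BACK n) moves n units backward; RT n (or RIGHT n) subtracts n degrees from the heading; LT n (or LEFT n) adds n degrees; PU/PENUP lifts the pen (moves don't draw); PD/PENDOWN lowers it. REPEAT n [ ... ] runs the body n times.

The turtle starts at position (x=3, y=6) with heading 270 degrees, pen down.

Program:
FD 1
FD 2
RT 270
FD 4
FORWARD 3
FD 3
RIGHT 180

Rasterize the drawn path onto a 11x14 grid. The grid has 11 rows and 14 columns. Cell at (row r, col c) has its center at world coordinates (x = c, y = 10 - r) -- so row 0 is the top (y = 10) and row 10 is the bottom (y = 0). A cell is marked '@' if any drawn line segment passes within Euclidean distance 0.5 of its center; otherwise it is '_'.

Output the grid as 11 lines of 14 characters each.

Segment 0: (3,6) -> (3,5)
Segment 1: (3,5) -> (3,3)
Segment 2: (3,3) -> (7,3)
Segment 3: (7,3) -> (10,3)
Segment 4: (10,3) -> (13,3)

Answer: ______________
______________
______________
______________
___@__________
___@__________
___@__________
___@@@@@@@@@@@
______________
______________
______________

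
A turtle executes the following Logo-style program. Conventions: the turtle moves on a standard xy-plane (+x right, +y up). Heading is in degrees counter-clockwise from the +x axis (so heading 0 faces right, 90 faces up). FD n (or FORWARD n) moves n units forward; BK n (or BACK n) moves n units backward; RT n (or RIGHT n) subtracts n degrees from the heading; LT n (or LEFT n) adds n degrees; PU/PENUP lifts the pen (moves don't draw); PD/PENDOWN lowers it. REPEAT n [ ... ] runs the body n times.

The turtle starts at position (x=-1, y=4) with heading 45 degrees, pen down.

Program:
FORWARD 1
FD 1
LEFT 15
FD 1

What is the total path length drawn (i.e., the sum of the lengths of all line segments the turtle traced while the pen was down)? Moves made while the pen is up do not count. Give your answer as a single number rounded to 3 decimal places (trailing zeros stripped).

Executing turtle program step by step:
Start: pos=(-1,4), heading=45, pen down
FD 1: (-1,4) -> (-0.293,4.707) [heading=45, draw]
FD 1: (-0.293,4.707) -> (0.414,5.414) [heading=45, draw]
LT 15: heading 45 -> 60
FD 1: (0.414,5.414) -> (0.914,6.28) [heading=60, draw]
Final: pos=(0.914,6.28), heading=60, 3 segment(s) drawn

Segment lengths:
  seg 1: (-1,4) -> (-0.293,4.707), length = 1
  seg 2: (-0.293,4.707) -> (0.414,5.414), length = 1
  seg 3: (0.414,5.414) -> (0.914,6.28), length = 1
Total = 3

Answer: 3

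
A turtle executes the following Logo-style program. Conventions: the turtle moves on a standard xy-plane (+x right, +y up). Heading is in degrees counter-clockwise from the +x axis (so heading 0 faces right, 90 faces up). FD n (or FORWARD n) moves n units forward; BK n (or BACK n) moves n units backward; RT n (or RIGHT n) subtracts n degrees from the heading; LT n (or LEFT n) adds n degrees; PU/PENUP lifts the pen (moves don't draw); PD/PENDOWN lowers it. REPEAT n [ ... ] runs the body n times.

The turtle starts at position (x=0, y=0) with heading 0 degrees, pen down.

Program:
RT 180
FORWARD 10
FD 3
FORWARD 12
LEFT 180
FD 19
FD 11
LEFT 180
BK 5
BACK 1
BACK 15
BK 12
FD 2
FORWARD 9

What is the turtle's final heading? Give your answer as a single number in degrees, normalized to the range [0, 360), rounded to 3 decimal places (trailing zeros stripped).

Executing turtle program step by step:
Start: pos=(0,0), heading=0, pen down
RT 180: heading 0 -> 180
FD 10: (0,0) -> (-10,0) [heading=180, draw]
FD 3: (-10,0) -> (-13,0) [heading=180, draw]
FD 12: (-13,0) -> (-25,0) [heading=180, draw]
LT 180: heading 180 -> 0
FD 19: (-25,0) -> (-6,0) [heading=0, draw]
FD 11: (-6,0) -> (5,0) [heading=0, draw]
LT 180: heading 0 -> 180
BK 5: (5,0) -> (10,0) [heading=180, draw]
BK 1: (10,0) -> (11,0) [heading=180, draw]
BK 15: (11,0) -> (26,0) [heading=180, draw]
BK 12: (26,0) -> (38,0) [heading=180, draw]
FD 2: (38,0) -> (36,0) [heading=180, draw]
FD 9: (36,0) -> (27,0) [heading=180, draw]
Final: pos=(27,0), heading=180, 11 segment(s) drawn

Answer: 180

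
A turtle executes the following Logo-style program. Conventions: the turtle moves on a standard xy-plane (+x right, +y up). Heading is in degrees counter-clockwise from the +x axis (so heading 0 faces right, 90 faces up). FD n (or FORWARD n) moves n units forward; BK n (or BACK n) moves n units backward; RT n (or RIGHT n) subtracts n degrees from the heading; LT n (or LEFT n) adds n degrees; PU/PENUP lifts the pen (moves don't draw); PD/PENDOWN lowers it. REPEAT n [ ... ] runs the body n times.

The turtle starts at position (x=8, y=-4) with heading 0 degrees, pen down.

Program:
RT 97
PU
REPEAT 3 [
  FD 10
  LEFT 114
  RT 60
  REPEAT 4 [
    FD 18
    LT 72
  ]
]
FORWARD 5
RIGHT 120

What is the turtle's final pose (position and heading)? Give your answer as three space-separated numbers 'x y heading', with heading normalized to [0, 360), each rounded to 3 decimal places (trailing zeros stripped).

Answer: 26.988 5.478 89

Derivation:
Executing turtle program step by step:
Start: pos=(8,-4), heading=0, pen down
RT 97: heading 0 -> 263
PU: pen up
REPEAT 3 [
  -- iteration 1/3 --
  FD 10: (8,-4) -> (6.781,-13.925) [heading=263, move]
  LT 114: heading 263 -> 17
  RT 60: heading 17 -> 317
  REPEAT 4 [
    -- iteration 1/4 --
    FD 18: (6.781,-13.925) -> (19.946,-26.201) [heading=317, move]
    LT 72: heading 317 -> 29
    -- iteration 2/4 --
    FD 18: (19.946,-26.201) -> (35.689,-17.475) [heading=29, move]
    LT 72: heading 29 -> 101
    -- iteration 3/4 --
    FD 18: (35.689,-17.475) -> (32.254,0.194) [heading=101, move]
    LT 72: heading 101 -> 173
    -- iteration 4/4 --
    FD 18: (32.254,0.194) -> (14.388,2.388) [heading=173, move]
    LT 72: heading 173 -> 245
  ]
  -- iteration 2/3 --
  FD 10: (14.388,2.388) -> (10.162,-6.675) [heading=245, move]
  LT 114: heading 245 -> 359
  RT 60: heading 359 -> 299
  REPEAT 4 [
    -- iteration 1/4 --
    FD 18: (10.162,-6.675) -> (18.889,-22.418) [heading=299, move]
    LT 72: heading 299 -> 11
    -- iteration 2/4 --
    FD 18: (18.889,-22.418) -> (36.558,-18.984) [heading=11, move]
    LT 72: heading 11 -> 83
    -- iteration 3/4 --
    FD 18: (36.558,-18.984) -> (38.752,-1.118) [heading=83, move]
    LT 72: heading 83 -> 155
    -- iteration 4/4 --
    FD 18: (38.752,-1.118) -> (22.438,6.489) [heading=155, move]
    LT 72: heading 155 -> 227
  ]
  -- iteration 3/3 --
  FD 10: (22.438,6.489) -> (15.618,-0.824) [heading=227, move]
  LT 114: heading 227 -> 341
  RT 60: heading 341 -> 281
  REPEAT 4 [
    -- iteration 1/4 --
    FD 18: (15.618,-0.824) -> (19.053,-18.493) [heading=281, move]
    LT 72: heading 281 -> 353
    -- iteration 2/4 --
    FD 18: (19.053,-18.493) -> (36.919,-20.687) [heading=353, move]
    LT 72: heading 353 -> 65
    -- iteration 3/4 --
    FD 18: (36.919,-20.687) -> (44.526,-4.374) [heading=65, move]
    LT 72: heading 65 -> 137
    -- iteration 4/4 --
    FD 18: (44.526,-4.374) -> (31.361,7.902) [heading=137, move]
    LT 72: heading 137 -> 209
  ]
]
FD 5: (31.361,7.902) -> (26.988,5.478) [heading=209, move]
RT 120: heading 209 -> 89
Final: pos=(26.988,5.478), heading=89, 0 segment(s) drawn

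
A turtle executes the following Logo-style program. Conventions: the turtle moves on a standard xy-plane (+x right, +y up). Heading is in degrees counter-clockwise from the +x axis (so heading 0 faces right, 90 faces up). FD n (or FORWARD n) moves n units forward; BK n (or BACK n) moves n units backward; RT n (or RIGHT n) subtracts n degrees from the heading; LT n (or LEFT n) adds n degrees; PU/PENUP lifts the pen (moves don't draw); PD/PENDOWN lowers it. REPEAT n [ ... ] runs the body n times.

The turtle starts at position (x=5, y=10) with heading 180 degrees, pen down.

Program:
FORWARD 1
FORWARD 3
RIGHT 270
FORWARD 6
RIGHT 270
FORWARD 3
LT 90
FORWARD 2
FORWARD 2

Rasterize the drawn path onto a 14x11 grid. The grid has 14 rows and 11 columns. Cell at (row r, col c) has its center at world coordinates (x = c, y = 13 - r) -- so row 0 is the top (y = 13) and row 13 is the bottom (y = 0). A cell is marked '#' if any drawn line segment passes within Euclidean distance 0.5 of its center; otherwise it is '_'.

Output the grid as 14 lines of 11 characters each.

Segment 0: (5,10) -> (4,10)
Segment 1: (4,10) -> (1,10)
Segment 2: (1,10) -> (1,4)
Segment 3: (1,4) -> (4,4)
Segment 4: (4,4) -> (4,6)
Segment 5: (4,6) -> (4,8)

Answer: ___________
___________
___________
_#####_____
_#_________
_#__#______
_#__#______
_#__#______
_#__#______
_####______
___________
___________
___________
___________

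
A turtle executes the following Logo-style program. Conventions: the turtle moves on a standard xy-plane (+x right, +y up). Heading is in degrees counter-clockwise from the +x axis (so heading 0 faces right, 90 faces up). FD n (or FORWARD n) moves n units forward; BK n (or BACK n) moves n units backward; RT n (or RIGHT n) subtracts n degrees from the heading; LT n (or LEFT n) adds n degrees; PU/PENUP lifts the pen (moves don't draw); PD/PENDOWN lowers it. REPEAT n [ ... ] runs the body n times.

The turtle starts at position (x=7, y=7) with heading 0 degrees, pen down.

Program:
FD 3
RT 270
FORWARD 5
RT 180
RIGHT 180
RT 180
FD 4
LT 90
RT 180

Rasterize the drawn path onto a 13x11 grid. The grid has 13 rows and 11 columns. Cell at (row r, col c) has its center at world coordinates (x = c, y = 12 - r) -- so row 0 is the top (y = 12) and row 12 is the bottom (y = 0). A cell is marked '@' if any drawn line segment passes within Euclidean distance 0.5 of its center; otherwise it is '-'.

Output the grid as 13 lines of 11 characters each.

Answer: ----------@
----------@
----------@
----------@
----------@
-------@@@@
-----------
-----------
-----------
-----------
-----------
-----------
-----------

Derivation:
Segment 0: (7,7) -> (10,7)
Segment 1: (10,7) -> (10,12)
Segment 2: (10,12) -> (10,8)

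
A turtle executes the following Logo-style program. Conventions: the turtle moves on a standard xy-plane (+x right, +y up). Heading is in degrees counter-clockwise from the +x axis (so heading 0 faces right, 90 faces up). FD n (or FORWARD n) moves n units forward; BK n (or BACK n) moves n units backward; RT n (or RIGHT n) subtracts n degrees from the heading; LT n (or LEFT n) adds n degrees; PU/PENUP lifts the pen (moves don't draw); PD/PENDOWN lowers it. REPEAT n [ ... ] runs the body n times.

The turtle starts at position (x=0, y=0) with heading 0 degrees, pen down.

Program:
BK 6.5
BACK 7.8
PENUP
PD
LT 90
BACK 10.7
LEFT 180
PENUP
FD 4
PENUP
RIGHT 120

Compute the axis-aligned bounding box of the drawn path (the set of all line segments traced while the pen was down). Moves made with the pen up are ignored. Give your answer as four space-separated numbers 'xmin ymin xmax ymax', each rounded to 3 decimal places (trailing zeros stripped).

Executing turtle program step by step:
Start: pos=(0,0), heading=0, pen down
BK 6.5: (0,0) -> (-6.5,0) [heading=0, draw]
BK 7.8: (-6.5,0) -> (-14.3,0) [heading=0, draw]
PU: pen up
PD: pen down
LT 90: heading 0 -> 90
BK 10.7: (-14.3,0) -> (-14.3,-10.7) [heading=90, draw]
LT 180: heading 90 -> 270
PU: pen up
FD 4: (-14.3,-10.7) -> (-14.3,-14.7) [heading=270, move]
PU: pen up
RT 120: heading 270 -> 150
Final: pos=(-14.3,-14.7), heading=150, 3 segment(s) drawn

Segment endpoints: x in {-14.3, -6.5, 0}, y in {-10.7, 0}
xmin=-14.3, ymin=-10.7, xmax=0, ymax=0

Answer: -14.3 -10.7 0 0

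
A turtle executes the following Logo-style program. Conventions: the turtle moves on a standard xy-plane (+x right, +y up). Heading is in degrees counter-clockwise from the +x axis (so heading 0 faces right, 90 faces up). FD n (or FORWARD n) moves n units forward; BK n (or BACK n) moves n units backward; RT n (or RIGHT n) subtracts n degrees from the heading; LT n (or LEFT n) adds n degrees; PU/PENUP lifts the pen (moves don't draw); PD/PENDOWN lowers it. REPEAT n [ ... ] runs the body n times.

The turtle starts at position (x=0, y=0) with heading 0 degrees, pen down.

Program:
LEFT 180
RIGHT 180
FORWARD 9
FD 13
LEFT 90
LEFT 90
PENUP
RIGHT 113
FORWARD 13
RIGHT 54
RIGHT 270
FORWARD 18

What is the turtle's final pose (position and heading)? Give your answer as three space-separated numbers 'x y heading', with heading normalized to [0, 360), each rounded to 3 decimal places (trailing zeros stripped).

Answer: 23.03 29.505 103

Derivation:
Executing turtle program step by step:
Start: pos=(0,0), heading=0, pen down
LT 180: heading 0 -> 180
RT 180: heading 180 -> 0
FD 9: (0,0) -> (9,0) [heading=0, draw]
FD 13: (9,0) -> (22,0) [heading=0, draw]
LT 90: heading 0 -> 90
LT 90: heading 90 -> 180
PU: pen up
RT 113: heading 180 -> 67
FD 13: (22,0) -> (27.08,11.967) [heading=67, move]
RT 54: heading 67 -> 13
RT 270: heading 13 -> 103
FD 18: (27.08,11.967) -> (23.03,29.505) [heading=103, move]
Final: pos=(23.03,29.505), heading=103, 2 segment(s) drawn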